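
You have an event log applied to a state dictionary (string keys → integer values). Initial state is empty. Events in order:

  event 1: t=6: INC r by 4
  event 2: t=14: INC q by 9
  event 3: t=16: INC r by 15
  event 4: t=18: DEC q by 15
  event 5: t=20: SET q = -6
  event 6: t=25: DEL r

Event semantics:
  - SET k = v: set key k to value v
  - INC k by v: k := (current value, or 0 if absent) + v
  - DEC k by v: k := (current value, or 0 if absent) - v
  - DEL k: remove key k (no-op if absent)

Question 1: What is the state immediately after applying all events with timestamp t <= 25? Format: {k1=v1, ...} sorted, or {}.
Apply events with t <= 25 (6 events):
  after event 1 (t=6: INC r by 4): {r=4}
  after event 2 (t=14: INC q by 9): {q=9, r=4}
  after event 3 (t=16: INC r by 15): {q=9, r=19}
  after event 4 (t=18: DEC q by 15): {q=-6, r=19}
  after event 5 (t=20: SET q = -6): {q=-6, r=19}
  after event 6 (t=25: DEL r): {q=-6}

Answer: {q=-6}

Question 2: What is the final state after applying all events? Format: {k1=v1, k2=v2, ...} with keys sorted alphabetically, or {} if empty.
Answer: {q=-6}

Derivation:
  after event 1 (t=6: INC r by 4): {r=4}
  after event 2 (t=14: INC q by 9): {q=9, r=4}
  after event 3 (t=16: INC r by 15): {q=9, r=19}
  after event 4 (t=18: DEC q by 15): {q=-6, r=19}
  after event 5 (t=20: SET q = -6): {q=-6, r=19}
  after event 6 (t=25: DEL r): {q=-6}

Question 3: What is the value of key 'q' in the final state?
Answer: -6

Derivation:
Track key 'q' through all 6 events:
  event 1 (t=6: INC r by 4): q unchanged
  event 2 (t=14: INC q by 9): q (absent) -> 9
  event 3 (t=16: INC r by 15): q unchanged
  event 4 (t=18: DEC q by 15): q 9 -> -6
  event 5 (t=20: SET q = -6): q -6 -> -6
  event 6 (t=25: DEL r): q unchanged
Final: q = -6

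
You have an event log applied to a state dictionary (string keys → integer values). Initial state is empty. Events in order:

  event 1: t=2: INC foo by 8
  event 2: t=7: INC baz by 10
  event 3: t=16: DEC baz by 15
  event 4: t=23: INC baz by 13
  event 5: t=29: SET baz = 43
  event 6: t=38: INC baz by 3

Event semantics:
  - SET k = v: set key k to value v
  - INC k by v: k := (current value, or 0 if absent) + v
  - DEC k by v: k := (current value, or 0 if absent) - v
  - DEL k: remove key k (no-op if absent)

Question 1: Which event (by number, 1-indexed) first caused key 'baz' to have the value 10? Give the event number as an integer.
Answer: 2

Derivation:
Looking for first event where baz becomes 10:
  event 2: baz (absent) -> 10  <-- first match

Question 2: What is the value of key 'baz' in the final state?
Answer: 46

Derivation:
Track key 'baz' through all 6 events:
  event 1 (t=2: INC foo by 8): baz unchanged
  event 2 (t=7: INC baz by 10): baz (absent) -> 10
  event 3 (t=16: DEC baz by 15): baz 10 -> -5
  event 4 (t=23: INC baz by 13): baz -5 -> 8
  event 5 (t=29: SET baz = 43): baz 8 -> 43
  event 6 (t=38: INC baz by 3): baz 43 -> 46
Final: baz = 46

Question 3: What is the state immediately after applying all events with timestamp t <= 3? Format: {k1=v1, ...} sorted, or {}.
Apply events with t <= 3 (1 events):
  after event 1 (t=2: INC foo by 8): {foo=8}

Answer: {foo=8}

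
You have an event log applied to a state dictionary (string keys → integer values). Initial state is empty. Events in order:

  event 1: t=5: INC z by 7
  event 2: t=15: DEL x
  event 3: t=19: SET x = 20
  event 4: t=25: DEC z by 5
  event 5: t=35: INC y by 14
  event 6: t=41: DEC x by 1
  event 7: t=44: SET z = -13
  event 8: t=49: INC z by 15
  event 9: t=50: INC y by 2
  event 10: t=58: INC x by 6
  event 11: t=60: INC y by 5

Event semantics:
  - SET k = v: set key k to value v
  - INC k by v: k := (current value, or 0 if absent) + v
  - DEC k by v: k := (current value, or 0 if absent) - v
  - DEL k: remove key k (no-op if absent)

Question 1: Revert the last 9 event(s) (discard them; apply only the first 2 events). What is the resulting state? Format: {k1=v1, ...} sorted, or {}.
Answer: {z=7}

Derivation:
Keep first 2 events (discard last 9):
  after event 1 (t=5: INC z by 7): {z=7}
  after event 2 (t=15: DEL x): {z=7}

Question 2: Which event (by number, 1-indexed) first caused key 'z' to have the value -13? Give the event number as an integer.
Answer: 7

Derivation:
Looking for first event where z becomes -13:
  event 1: z = 7
  event 2: z = 7
  event 3: z = 7
  event 4: z = 2
  event 5: z = 2
  event 6: z = 2
  event 7: z 2 -> -13  <-- first match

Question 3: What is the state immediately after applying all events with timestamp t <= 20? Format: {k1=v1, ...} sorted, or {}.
Apply events with t <= 20 (3 events):
  after event 1 (t=5: INC z by 7): {z=7}
  after event 2 (t=15: DEL x): {z=7}
  after event 3 (t=19: SET x = 20): {x=20, z=7}

Answer: {x=20, z=7}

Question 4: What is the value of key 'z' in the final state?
Answer: 2

Derivation:
Track key 'z' through all 11 events:
  event 1 (t=5: INC z by 7): z (absent) -> 7
  event 2 (t=15: DEL x): z unchanged
  event 3 (t=19: SET x = 20): z unchanged
  event 4 (t=25: DEC z by 5): z 7 -> 2
  event 5 (t=35: INC y by 14): z unchanged
  event 6 (t=41: DEC x by 1): z unchanged
  event 7 (t=44: SET z = -13): z 2 -> -13
  event 8 (t=49: INC z by 15): z -13 -> 2
  event 9 (t=50: INC y by 2): z unchanged
  event 10 (t=58: INC x by 6): z unchanged
  event 11 (t=60: INC y by 5): z unchanged
Final: z = 2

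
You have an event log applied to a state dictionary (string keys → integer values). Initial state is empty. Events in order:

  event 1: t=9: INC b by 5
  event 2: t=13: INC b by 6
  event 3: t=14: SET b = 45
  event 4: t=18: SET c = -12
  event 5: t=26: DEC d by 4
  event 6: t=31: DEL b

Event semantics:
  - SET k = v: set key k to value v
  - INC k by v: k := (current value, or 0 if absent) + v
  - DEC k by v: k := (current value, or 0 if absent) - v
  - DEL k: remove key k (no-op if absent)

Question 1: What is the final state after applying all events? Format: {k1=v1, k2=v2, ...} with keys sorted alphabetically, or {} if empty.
Answer: {c=-12, d=-4}

Derivation:
  after event 1 (t=9: INC b by 5): {b=5}
  after event 2 (t=13: INC b by 6): {b=11}
  after event 3 (t=14: SET b = 45): {b=45}
  after event 4 (t=18: SET c = -12): {b=45, c=-12}
  after event 5 (t=26: DEC d by 4): {b=45, c=-12, d=-4}
  after event 6 (t=31: DEL b): {c=-12, d=-4}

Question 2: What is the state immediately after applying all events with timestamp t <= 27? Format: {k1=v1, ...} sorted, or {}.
Apply events with t <= 27 (5 events):
  after event 1 (t=9: INC b by 5): {b=5}
  after event 2 (t=13: INC b by 6): {b=11}
  after event 3 (t=14: SET b = 45): {b=45}
  after event 4 (t=18: SET c = -12): {b=45, c=-12}
  after event 5 (t=26: DEC d by 4): {b=45, c=-12, d=-4}

Answer: {b=45, c=-12, d=-4}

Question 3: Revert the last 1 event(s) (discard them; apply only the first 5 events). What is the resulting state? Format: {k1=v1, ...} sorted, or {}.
Answer: {b=45, c=-12, d=-4}

Derivation:
Keep first 5 events (discard last 1):
  after event 1 (t=9: INC b by 5): {b=5}
  after event 2 (t=13: INC b by 6): {b=11}
  after event 3 (t=14: SET b = 45): {b=45}
  after event 4 (t=18: SET c = -12): {b=45, c=-12}
  after event 5 (t=26: DEC d by 4): {b=45, c=-12, d=-4}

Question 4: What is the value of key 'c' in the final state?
Answer: -12

Derivation:
Track key 'c' through all 6 events:
  event 1 (t=9: INC b by 5): c unchanged
  event 2 (t=13: INC b by 6): c unchanged
  event 3 (t=14: SET b = 45): c unchanged
  event 4 (t=18: SET c = -12): c (absent) -> -12
  event 5 (t=26: DEC d by 4): c unchanged
  event 6 (t=31: DEL b): c unchanged
Final: c = -12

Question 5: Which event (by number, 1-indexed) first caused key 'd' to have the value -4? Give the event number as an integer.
Answer: 5

Derivation:
Looking for first event where d becomes -4:
  event 5: d (absent) -> -4  <-- first match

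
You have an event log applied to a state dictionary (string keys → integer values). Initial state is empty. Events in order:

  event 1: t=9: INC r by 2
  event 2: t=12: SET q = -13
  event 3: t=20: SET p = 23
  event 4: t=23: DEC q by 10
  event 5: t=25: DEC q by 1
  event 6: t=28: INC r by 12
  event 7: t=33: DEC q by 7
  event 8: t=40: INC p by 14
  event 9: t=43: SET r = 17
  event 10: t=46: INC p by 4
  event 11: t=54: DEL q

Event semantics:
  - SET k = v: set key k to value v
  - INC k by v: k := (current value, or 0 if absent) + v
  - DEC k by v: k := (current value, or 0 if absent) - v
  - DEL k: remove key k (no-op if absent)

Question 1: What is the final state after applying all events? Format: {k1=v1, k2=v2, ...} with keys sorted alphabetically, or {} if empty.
Answer: {p=41, r=17}

Derivation:
  after event 1 (t=9: INC r by 2): {r=2}
  after event 2 (t=12: SET q = -13): {q=-13, r=2}
  after event 3 (t=20: SET p = 23): {p=23, q=-13, r=2}
  after event 4 (t=23: DEC q by 10): {p=23, q=-23, r=2}
  after event 5 (t=25: DEC q by 1): {p=23, q=-24, r=2}
  after event 6 (t=28: INC r by 12): {p=23, q=-24, r=14}
  after event 7 (t=33: DEC q by 7): {p=23, q=-31, r=14}
  after event 8 (t=40: INC p by 14): {p=37, q=-31, r=14}
  after event 9 (t=43: SET r = 17): {p=37, q=-31, r=17}
  after event 10 (t=46: INC p by 4): {p=41, q=-31, r=17}
  after event 11 (t=54: DEL q): {p=41, r=17}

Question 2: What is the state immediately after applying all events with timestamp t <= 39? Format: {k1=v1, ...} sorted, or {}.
Apply events with t <= 39 (7 events):
  after event 1 (t=9: INC r by 2): {r=2}
  after event 2 (t=12: SET q = -13): {q=-13, r=2}
  after event 3 (t=20: SET p = 23): {p=23, q=-13, r=2}
  after event 4 (t=23: DEC q by 10): {p=23, q=-23, r=2}
  after event 5 (t=25: DEC q by 1): {p=23, q=-24, r=2}
  after event 6 (t=28: INC r by 12): {p=23, q=-24, r=14}
  after event 7 (t=33: DEC q by 7): {p=23, q=-31, r=14}

Answer: {p=23, q=-31, r=14}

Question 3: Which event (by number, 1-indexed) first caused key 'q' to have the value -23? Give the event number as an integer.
Answer: 4

Derivation:
Looking for first event where q becomes -23:
  event 2: q = -13
  event 3: q = -13
  event 4: q -13 -> -23  <-- first match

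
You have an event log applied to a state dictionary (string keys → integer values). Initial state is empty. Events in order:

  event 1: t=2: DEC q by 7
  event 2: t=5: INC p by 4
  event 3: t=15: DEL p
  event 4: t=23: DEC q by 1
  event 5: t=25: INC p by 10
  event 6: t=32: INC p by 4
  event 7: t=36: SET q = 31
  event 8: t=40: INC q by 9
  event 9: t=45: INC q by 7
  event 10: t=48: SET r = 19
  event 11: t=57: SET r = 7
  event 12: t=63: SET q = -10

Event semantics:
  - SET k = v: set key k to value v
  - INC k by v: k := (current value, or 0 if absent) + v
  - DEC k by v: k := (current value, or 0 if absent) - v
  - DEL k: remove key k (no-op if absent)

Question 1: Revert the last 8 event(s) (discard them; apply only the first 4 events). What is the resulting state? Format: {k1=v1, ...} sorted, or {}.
Keep first 4 events (discard last 8):
  after event 1 (t=2: DEC q by 7): {q=-7}
  after event 2 (t=5: INC p by 4): {p=4, q=-7}
  after event 3 (t=15: DEL p): {q=-7}
  after event 4 (t=23: DEC q by 1): {q=-8}

Answer: {q=-8}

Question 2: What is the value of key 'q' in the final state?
Track key 'q' through all 12 events:
  event 1 (t=2: DEC q by 7): q (absent) -> -7
  event 2 (t=5: INC p by 4): q unchanged
  event 3 (t=15: DEL p): q unchanged
  event 4 (t=23: DEC q by 1): q -7 -> -8
  event 5 (t=25: INC p by 10): q unchanged
  event 6 (t=32: INC p by 4): q unchanged
  event 7 (t=36: SET q = 31): q -8 -> 31
  event 8 (t=40: INC q by 9): q 31 -> 40
  event 9 (t=45: INC q by 7): q 40 -> 47
  event 10 (t=48: SET r = 19): q unchanged
  event 11 (t=57: SET r = 7): q unchanged
  event 12 (t=63: SET q = -10): q 47 -> -10
Final: q = -10

Answer: -10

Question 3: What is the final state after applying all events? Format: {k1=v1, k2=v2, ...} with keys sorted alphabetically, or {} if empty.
Answer: {p=14, q=-10, r=7}

Derivation:
  after event 1 (t=2: DEC q by 7): {q=-7}
  after event 2 (t=5: INC p by 4): {p=4, q=-7}
  after event 3 (t=15: DEL p): {q=-7}
  after event 4 (t=23: DEC q by 1): {q=-8}
  after event 5 (t=25: INC p by 10): {p=10, q=-8}
  after event 6 (t=32: INC p by 4): {p=14, q=-8}
  after event 7 (t=36: SET q = 31): {p=14, q=31}
  after event 8 (t=40: INC q by 9): {p=14, q=40}
  after event 9 (t=45: INC q by 7): {p=14, q=47}
  after event 10 (t=48: SET r = 19): {p=14, q=47, r=19}
  after event 11 (t=57: SET r = 7): {p=14, q=47, r=7}
  after event 12 (t=63: SET q = -10): {p=14, q=-10, r=7}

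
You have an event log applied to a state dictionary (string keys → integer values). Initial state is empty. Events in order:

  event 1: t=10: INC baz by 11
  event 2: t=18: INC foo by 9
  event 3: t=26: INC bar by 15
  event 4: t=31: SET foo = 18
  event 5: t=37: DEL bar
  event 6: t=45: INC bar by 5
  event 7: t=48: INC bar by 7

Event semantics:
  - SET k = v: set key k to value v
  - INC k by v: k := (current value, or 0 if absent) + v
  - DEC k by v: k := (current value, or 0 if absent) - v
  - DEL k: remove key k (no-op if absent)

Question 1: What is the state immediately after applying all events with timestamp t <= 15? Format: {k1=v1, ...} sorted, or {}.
Apply events with t <= 15 (1 events):
  after event 1 (t=10: INC baz by 11): {baz=11}

Answer: {baz=11}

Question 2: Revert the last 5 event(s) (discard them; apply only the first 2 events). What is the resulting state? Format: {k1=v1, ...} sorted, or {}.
Keep first 2 events (discard last 5):
  after event 1 (t=10: INC baz by 11): {baz=11}
  after event 2 (t=18: INC foo by 9): {baz=11, foo=9}

Answer: {baz=11, foo=9}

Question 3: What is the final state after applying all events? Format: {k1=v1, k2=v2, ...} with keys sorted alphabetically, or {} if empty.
  after event 1 (t=10: INC baz by 11): {baz=11}
  after event 2 (t=18: INC foo by 9): {baz=11, foo=9}
  after event 3 (t=26: INC bar by 15): {bar=15, baz=11, foo=9}
  after event 4 (t=31: SET foo = 18): {bar=15, baz=11, foo=18}
  after event 5 (t=37: DEL bar): {baz=11, foo=18}
  after event 6 (t=45: INC bar by 5): {bar=5, baz=11, foo=18}
  after event 7 (t=48: INC bar by 7): {bar=12, baz=11, foo=18}

Answer: {bar=12, baz=11, foo=18}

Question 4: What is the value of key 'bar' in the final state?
Answer: 12

Derivation:
Track key 'bar' through all 7 events:
  event 1 (t=10: INC baz by 11): bar unchanged
  event 2 (t=18: INC foo by 9): bar unchanged
  event 3 (t=26: INC bar by 15): bar (absent) -> 15
  event 4 (t=31: SET foo = 18): bar unchanged
  event 5 (t=37: DEL bar): bar 15 -> (absent)
  event 6 (t=45: INC bar by 5): bar (absent) -> 5
  event 7 (t=48: INC bar by 7): bar 5 -> 12
Final: bar = 12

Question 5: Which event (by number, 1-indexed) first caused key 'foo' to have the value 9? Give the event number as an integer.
Looking for first event where foo becomes 9:
  event 2: foo (absent) -> 9  <-- first match

Answer: 2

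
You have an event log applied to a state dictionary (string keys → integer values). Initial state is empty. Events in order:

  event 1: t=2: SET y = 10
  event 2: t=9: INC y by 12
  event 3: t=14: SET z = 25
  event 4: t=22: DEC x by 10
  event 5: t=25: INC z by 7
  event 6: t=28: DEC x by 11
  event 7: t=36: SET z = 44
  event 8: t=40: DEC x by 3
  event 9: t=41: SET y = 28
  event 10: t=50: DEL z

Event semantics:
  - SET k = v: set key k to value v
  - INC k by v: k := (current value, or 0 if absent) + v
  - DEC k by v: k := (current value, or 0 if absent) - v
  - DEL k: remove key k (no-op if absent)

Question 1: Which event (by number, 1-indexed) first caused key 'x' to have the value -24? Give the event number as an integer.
Answer: 8

Derivation:
Looking for first event where x becomes -24:
  event 4: x = -10
  event 5: x = -10
  event 6: x = -21
  event 7: x = -21
  event 8: x -21 -> -24  <-- first match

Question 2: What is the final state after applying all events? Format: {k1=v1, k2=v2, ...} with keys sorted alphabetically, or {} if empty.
Answer: {x=-24, y=28}

Derivation:
  after event 1 (t=2: SET y = 10): {y=10}
  after event 2 (t=9: INC y by 12): {y=22}
  after event 3 (t=14: SET z = 25): {y=22, z=25}
  after event 4 (t=22: DEC x by 10): {x=-10, y=22, z=25}
  after event 5 (t=25: INC z by 7): {x=-10, y=22, z=32}
  after event 6 (t=28: DEC x by 11): {x=-21, y=22, z=32}
  after event 7 (t=36: SET z = 44): {x=-21, y=22, z=44}
  after event 8 (t=40: DEC x by 3): {x=-24, y=22, z=44}
  after event 9 (t=41: SET y = 28): {x=-24, y=28, z=44}
  after event 10 (t=50: DEL z): {x=-24, y=28}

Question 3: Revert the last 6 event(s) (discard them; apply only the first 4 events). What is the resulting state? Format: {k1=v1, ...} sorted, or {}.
Answer: {x=-10, y=22, z=25}

Derivation:
Keep first 4 events (discard last 6):
  after event 1 (t=2: SET y = 10): {y=10}
  after event 2 (t=9: INC y by 12): {y=22}
  after event 3 (t=14: SET z = 25): {y=22, z=25}
  after event 4 (t=22: DEC x by 10): {x=-10, y=22, z=25}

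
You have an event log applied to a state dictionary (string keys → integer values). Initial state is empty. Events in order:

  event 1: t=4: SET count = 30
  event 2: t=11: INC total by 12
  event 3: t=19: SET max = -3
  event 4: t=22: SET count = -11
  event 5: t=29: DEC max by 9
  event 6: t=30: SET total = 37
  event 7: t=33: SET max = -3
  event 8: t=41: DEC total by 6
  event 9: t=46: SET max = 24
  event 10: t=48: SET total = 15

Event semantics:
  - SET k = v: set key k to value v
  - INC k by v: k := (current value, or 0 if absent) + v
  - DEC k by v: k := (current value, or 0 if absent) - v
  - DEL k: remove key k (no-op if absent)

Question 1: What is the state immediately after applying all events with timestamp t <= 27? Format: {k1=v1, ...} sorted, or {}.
Answer: {count=-11, max=-3, total=12}

Derivation:
Apply events with t <= 27 (4 events):
  after event 1 (t=4: SET count = 30): {count=30}
  after event 2 (t=11: INC total by 12): {count=30, total=12}
  after event 3 (t=19: SET max = -3): {count=30, max=-3, total=12}
  after event 4 (t=22: SET count = -11): {count=-11, max=-3, total=12}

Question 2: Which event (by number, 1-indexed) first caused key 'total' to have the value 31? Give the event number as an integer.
Looking for first event where total becomes 31:
  event 2: total = 12
  event 3: total = 12
  event 4: total = 12
  event 5: total = 12
  event 6: total = 37
  event 7: total = 37
  event 8: total 37 -> 31  <-- first match

Answer: 8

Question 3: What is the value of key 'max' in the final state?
Answer: 24

Derivation:
Track key 'max' through all 10 events:
  event 1 (t=4: SET count = 30): max unchanged
  event 2 (t=11: INC total by 12): max unchanged
  event 3 (t=19: SET max = -3): max (absent) -> -3
  event 4 (t=22: SET count = -11): max unchanged
  event 5 (t=29: DEC max by 9): max -3 -> -12
  event 6 (t=30: SET total = 37): max unchanged
  event 7 (t=33: SET max = -3): max -12 -> -3
  event 8 (t=41: DEC total by 6): max unchanged
  event 9 (t=46: SET max = 24): max -3 -> 24
  event 10 (t=48: SET total = 15): max unchanged
Final: max = 24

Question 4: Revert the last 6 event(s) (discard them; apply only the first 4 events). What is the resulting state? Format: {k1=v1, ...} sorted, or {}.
Keep first 4 events (discard last 6):
  after event 1 (t=4: SET count = 30): {count=30}
  after event 2 (t=11: INC total by 12): {count=30, total=12}
  after event 3 (t=19: SET max = -3): {count=30, max=-3, total=12}
  after event 4 (t=22: SET count = -11): {count=-11, max=-3, total=12}

Answer: {count=-11, max=-3, total=12}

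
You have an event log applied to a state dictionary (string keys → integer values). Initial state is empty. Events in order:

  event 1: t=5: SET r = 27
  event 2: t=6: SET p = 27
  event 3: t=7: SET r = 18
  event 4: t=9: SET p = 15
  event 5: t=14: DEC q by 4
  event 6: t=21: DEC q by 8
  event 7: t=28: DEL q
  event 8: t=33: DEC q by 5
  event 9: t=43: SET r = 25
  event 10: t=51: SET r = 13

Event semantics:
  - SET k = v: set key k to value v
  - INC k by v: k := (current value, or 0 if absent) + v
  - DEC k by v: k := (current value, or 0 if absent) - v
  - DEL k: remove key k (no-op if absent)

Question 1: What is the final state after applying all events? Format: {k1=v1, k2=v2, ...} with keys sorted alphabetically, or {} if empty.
Answer: {p=15, q=-5, r=13}

Derivation:
  after event 1 (t=5: SET r = 27): {r=27}
  after event 2 (t=6: SET p = 27): {p=27, r=27}
  after event 3 (t=7: SET r = 18): {p=27, r=18}
  after event 4 (t=9: SET p = 15): {p=15, r=18}
  after event 5 (t=14: DEC q by 4): {p=15, q=-4, r=18}
  after event 6 (t=21: DEC q by 8): {p=15, q=-12, r=18}
  after event 7 (t=28: DEL q): {p=15, r=18}
  after event 8 (t=33: DEC q by 5): {p=15, q=-5, r=18}
  after event 9 (t=43: SET r = 25): {p=15, q=-5, r=25}
  after event 10 (t=51: SET r = 13): {p=15, q=-5, r=13}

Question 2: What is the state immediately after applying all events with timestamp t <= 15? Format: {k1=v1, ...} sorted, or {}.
Answer: {p=15, q=-4, r=18}

Derivation:
Apply events with t <= 15 (5 events):
  after event 1 (t=5: SET r = 27): {r=27}
  after event 2 (t=6: SET p = 27): {p=27, r=27}
  after event 3 (t=7: SET r = 18): {p=27, r=18}
  after event 4 (t=9: SET p = 15): {p=15, r=18}
  after event 5 (t=14: DEC q by 4): {p=15, q=-4, r=18}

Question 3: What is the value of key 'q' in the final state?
Track key 'q' through all 10 events:
  event 1 (t=5: SET r = 27): q unchanged
  event 2 (t=6: SET p = 27): q unchanged
  event 3 (t=7: SET r = 18): q unchanged
  event 4 (t=9: SET p = 15): q unchanged
  event 5 (t=14: DEC q by 4): q (absent) -> -4
  event 6 (t=21: DEC q by 8): q -4 -> -12
  event 7 (t=28: DEL q): q -12 -> (absent)
  event 8 (t=33: DEC q by 5): q (absent) -> -5
  event 9 (t=43: SET r = 25): q unchanged
  event 10 (t=51: SET r = 13): q unchanged
Final: q = -5

Answer: -5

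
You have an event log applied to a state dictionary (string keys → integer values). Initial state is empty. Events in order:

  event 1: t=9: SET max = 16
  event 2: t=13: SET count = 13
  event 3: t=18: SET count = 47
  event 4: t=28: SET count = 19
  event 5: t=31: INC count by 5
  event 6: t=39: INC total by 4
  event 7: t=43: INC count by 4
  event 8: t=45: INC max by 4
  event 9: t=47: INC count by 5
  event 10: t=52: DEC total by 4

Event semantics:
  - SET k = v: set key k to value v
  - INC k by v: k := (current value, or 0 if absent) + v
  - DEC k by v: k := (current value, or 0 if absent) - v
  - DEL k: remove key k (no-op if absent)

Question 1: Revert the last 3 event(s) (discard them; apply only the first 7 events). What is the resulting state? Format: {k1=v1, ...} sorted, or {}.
Keep first 7 events (discard last 3):
  after event 1 (t=9: SET max = 16): {max=16}
  after event 2 (t=13: SET count = 13): {count=13, max=16}
  after event 3 (t=18: SET count = 47): {count=47, max=16}
  after event 4 (t=28: SET count = 19): {count=19, max=16}
  after event 5 (t=31: INC count by 5): {count=24, max=16}
  after event 6 (t=39: INC total by 4): {count=24, max=16, total=4}
  after event 7 (t=43: INC count by 4): {count=28, max=16, total=4}

Answer: {count=28, max=16, total=4}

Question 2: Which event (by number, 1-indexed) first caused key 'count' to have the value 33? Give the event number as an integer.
Answer: 9

Derivation:
Looking for first event where count becomes 33:
  event 2: count = 13
  event 3: count = 47
  event 4: count = 19
  event 5: count = 24
  event 6: count = 24
  event 7: count = 28
  event 8: count = 28
  event 9: count 28 -> 33  <-- first match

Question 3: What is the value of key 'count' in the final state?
Answer: 33

Derivation:
Track key 'count' through all 10 events:
  event 1 (t=9: SET max = 16): count unchanged
  event 2 (t=13: SET count = 13): count (absent) -> 13
  event 3 (t=18: SET count = 47): count 13 -> 47
  event 4 (t=28: SET count = 19): count 47 -> 19
  event 5 (t=31: INC count by 5): count 19 -> 24
  event 6 (t=39: INC total by 4): count unchanged
  event 7 (t=43: INC count by 4): count 24 -> 28
  event 8 (t=45: INC max by 4): count unchanged
  event 9 (t=47: INC count by 5): count 28 -> 33
  event 10 (t=52: DEC total by 4): count unchanged
Final: count = 33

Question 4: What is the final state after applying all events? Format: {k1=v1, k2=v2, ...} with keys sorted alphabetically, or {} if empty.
  after event 1 (t=9: SET max = 16): {max=16}
  after event 2 (t=13: SET count = 13): {count=13, max=16}
  after event 3 (t=18: SET count = 47): {count=47, max=16}
  after event 4 (t=28: SET count = 19): {count=19, max=16}
  after event 5 (t=31: INC count by 5): {count=24, max=16}
  after event 6 (t=39: INC total by 4): {count=24, max=16, total=4}
  after event 7 (t=43: INC count by 4): {count=28, max=16, total=4}
  after event 8 (t=45: INC max by 4): {count=28, max=20, total=4}
  after event 9 (t=47: INC count by 5): {count=33, max=20, total=4}
  after event 10 (t=52: DEC total by 4): {count=33, max=20, total=0}

Answer: {count=33, max=20, total=0}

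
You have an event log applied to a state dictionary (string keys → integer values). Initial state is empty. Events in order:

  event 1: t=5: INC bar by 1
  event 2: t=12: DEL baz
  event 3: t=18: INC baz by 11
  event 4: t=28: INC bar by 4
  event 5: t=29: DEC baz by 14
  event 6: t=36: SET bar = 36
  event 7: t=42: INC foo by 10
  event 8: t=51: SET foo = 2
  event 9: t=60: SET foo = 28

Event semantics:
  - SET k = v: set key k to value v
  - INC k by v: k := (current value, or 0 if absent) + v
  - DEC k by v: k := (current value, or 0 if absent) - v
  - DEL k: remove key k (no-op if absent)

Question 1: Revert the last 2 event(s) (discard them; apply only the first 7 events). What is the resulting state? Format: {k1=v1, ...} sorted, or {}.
Keep first 7 events (discard last 2):
  after event 1 (t=5: INC bar by 1): {bar=1}
  after event 2 (t=12: DEL baz): {bar=1}
  after event 3 (t=18: INC baz by 11): {bar=1, baz=11}
  after event 4 (t=28: INC bar by 4): {bar=5, baz=11}
  after event 5 (t=29: DEC baz by 14): {bar=5, baz=-3}
  after event 6 (t=36: SET bar = 36): {bar=36, baz=-3}
  after event 7 (t=42: INC foo by 10): {bar=36, baz=-3, foo=10}

Answer: {bar=36, baz=-3, foo=10}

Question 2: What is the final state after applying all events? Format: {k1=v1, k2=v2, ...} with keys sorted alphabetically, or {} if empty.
  after event 1 (t=5: INC bar by 1): {bar=1}
  after event 2 (t=12: DEL baz): {bar=1}
  after event 3 (t=18: INC baz by 11): {bar=1, baz=11}
  after event 4 (t=28: INC bar by 4): {bar=5, baz=11}
  after event 5 (t=29: DEC baz by 14): {bar=5, baz=-3}
  after event 6 (t=36: SET bar = 36): {bar=36, baz=-3}
  after event 7 (t=42: INC foo by 10): {bar=36, baz=-3, foo=10}
  after event 8 (t=51: SET foo = 2): {bar=36, baz=-3, foo=2}
  after event 9 (t=60: SET foo = 28): {bar=36, baz=-3, foo=28}

Answer: {bar=36, baz=-3, foo=28}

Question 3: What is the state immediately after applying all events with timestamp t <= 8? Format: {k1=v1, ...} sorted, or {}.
Apply events with t <= 8 (1 events):
  after event 1 (t=5: INC bar by 1): {bar=1}

Answer: {bar=1}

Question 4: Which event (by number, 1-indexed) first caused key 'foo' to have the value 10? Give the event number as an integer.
Looking for first event where foo becomes 10:
  event 7: foo (absent) -> 10  <-- first match

Answer: 7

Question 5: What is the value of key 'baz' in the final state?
Answer: -3

Derivation:
Track key 'baz' through all 9 events:
  event 1 (t=5: INC bar by 1): baz unchanged
  event 2 (t=12: DEL baz): baz (absent) -> (absent)
  event 3 (t=18: INC baz by 11): baz (absent) -> 11
  event 4 (t=28: INC bar by 4): baz unchanged
  event 5 (t=29: DEC baz by 14): baz 11 -> -3
  event 6 (t=36: SET bar = 36): baz unchanged
  event 7 (t=42: INC foo by 10): baz unchanged
  event 8 (t=51: SET foo = 2): baz unchanged
  event 9 (t=60: SET foo = 28): baz unchanged
Final: baz = -3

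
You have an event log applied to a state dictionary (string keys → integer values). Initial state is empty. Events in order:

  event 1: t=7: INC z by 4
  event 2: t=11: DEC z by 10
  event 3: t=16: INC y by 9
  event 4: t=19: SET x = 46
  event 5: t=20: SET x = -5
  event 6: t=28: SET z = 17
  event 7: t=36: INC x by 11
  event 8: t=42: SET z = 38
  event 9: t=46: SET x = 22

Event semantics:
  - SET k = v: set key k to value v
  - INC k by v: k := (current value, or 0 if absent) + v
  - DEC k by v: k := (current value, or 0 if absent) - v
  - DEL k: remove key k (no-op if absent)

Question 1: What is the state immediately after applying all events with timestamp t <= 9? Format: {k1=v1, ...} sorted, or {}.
Answer: {z=4}

Derivation:
Apply events with t <= 9 (1 events):
  after event 1 (t=7: INC z by 4): {z=4}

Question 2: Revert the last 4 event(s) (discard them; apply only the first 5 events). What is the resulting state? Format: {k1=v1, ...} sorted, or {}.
Answer: {x=-5, y=9, z=-6}

Derivation:
Keep first 5 events (discard last 4):
  after event 1 (t=7: INC z by 4): {z=4}
  after event 2 (t=11: DEC z by 10): {z=-6}
  after event 3 (t=16: INC y by 9): {y=9, z=-6}
  after event 4 (t=19: SET x = 46): {x=46, y=9, z=-6}
  after event 5 (t=20: SET x = -5): {x=-5, y=9, z=-6}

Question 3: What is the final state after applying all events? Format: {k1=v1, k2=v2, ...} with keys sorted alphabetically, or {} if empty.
  after event 1 (t=7: INC z by 4): {z=4}
  after event 2 (t=11: DEC z by 10): {z=-6}
  after event 3 (t=16: INC y by 9): {y=9, z=-6}
  after event 4 (t=19: SET x = 46): {x=46, y=9, z=-6}
  after event 5 (t=20: SET x = -5): {x=-5, y=9, z=-6}
  after event 6 (t=28: SET z = 17): {x=-5, y=9, z=17}
  after event 7 (t=36: INC x by 11): {x=6, y=9, z=17}
  after event 8 (t=42: SET z = 38): {x=6, y=9, z=38}
  after event 9 (t=46: SET x = 22): {x=22, y=9, z=38}

Answer: {x=22, y=9, z=38}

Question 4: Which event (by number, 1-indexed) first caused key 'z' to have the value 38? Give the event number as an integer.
Looking for first event where z becomes 38:
  event 1: z = 4
  event 2: z = -6
  event 3: z = -6
  event 4: z = -6
  event 5: z = -6
  event 6: z = 17
  event 7: z = 17
  event 8: z 17 -> 38  <-- first match

Answer: 8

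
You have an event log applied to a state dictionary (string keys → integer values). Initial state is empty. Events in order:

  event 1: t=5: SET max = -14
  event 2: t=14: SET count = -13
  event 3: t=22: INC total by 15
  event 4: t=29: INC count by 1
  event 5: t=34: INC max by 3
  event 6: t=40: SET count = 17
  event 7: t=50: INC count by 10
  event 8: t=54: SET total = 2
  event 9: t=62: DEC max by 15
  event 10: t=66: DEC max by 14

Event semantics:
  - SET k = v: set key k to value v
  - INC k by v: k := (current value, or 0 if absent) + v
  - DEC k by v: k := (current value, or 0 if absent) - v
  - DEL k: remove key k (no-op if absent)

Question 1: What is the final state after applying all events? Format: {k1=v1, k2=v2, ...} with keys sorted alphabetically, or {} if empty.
  after event 1 (t=5: SET max = -14): {max=-14}
  after event 2 (t=14: SET count = -13): {count=-13, max=-14}
  after event 3 (t=22: INC total by 15): {count=-13, max=-14, total=15}
  after event 4 (t=29: INC count by 1): {count=-12, max=-14, total=15}
  after event 5 (t=34: INC max by 3): {count=-12, max=-11, total=15}
  after event 6 (t=40: SET count = 17): {count=17, max=-11, total=15}
  after event 7 (t=50: INC count by 10): {count=27, max=-11, total=15}
  after event 8 (t=54: SET total = 2): {count=27, max=-11, total=2}
  after event 9 (t=62: DEC max by 15): {count=27, max=-26, total=2}
  after event 10 (t=66: DEC max by 14): {count=27, max=-40, total=2}

Answer: {count=27, max=-40, total=2}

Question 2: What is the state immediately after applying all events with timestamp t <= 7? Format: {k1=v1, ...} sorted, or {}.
Answer: {max=-14}

Derivation:
Apply events with t <= 7 (1 events):
  after event 1 (t=5: SET max = -14): {max=-14}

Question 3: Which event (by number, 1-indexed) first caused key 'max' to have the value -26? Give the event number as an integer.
Answer: 9

Derivation:
Looking for first event where max becomes -26:
  event 1: max = -14
  event 2: max = -14
  event 3: max = -14
  event 4: max = -14
  event 5: max = -11
  event 6: max = -11
  event 7: max = -11
  event 8: max = -11
  event 9: max -11 -> -26  <-- first match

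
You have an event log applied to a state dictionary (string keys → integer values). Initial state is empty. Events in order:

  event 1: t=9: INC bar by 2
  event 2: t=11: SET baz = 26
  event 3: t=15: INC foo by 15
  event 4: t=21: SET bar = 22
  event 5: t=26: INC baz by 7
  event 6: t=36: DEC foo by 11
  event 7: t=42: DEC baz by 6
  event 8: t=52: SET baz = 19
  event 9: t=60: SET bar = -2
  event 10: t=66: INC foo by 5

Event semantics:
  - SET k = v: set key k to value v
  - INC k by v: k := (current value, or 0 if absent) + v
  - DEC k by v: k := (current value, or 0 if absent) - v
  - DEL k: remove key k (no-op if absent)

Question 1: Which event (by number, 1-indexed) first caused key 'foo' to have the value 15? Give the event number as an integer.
Answer: 3

Derivation:
Looking for first event where foo becomes 15:
  event 3: foo (absent) -> 15  <-- first match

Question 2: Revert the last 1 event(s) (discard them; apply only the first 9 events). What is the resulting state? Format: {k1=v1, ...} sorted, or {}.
Keep first 9 events (discard last 1):
  after event 1 (t=9: INC bar by 2): {bar=2}
  after event 2 (t=11: SET baz = 26): {bar=2, baz=26}
  after event 3 (t=15: INC foo by 15): {bar=2, baz=26, foo=15}
  after event 4 (t=21: SET bar = 22): {bar=22, baz=26, foo=15}
  after event 5 (t=26: INC baz by 7): {bar=22, baz=33, foo=15}
  after event 6 (t=36: DEC foo by 11): {bar=22, baz=33, foo=4}
  after event 7 (t=42: DEC baz by 6): {bar=22, baz=27, foo=4}
  after event 8 (t=52: SET baz = 19): {bar=22, baz=19, foo=4}
  after event 9 (t=60: SET bar = -2): {bar=-2, baz=19, foo=4}

Answer: {bar=-2, baz=19, foo=4}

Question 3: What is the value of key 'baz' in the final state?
Track key 'baz' through all 10 events:
  event 1 (t=9: INC bar by 2): baz unchanged
  event 2 (t=11: SET baz = 26): baz (absent) -> 26
  event 3 (t=15: INC foo by 15): baz unchanged
  event 4 (t=21: SET bar = 22): baz unchanged
  event 5 (t=26: INC baz by 7): baz 26 -> 33
  event 6 (t=36: DEC foo by 11): baz unchanged
  event 7 (t=42: DEC baz by 6): baz 33 -> 27
  event 8 (t=52: SET baz = 19): baz 27 -> 19
  event 9 (t=60: SET bar = -2): baz unchanged
  event 10 (t=66: INC foo by 5): baz unchanged
Final: baz = 19

Answer: 19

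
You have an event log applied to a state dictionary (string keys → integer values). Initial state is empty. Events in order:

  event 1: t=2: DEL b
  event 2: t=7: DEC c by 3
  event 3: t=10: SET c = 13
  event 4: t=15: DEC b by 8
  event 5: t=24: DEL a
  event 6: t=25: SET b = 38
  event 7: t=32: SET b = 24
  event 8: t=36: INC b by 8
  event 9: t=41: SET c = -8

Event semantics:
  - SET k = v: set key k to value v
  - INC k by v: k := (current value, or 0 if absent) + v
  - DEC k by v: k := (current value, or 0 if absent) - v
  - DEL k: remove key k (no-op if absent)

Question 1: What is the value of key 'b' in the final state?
Answer: 32

Derivation:
Track key 'b' through all 9 events:
  event 1 (t=2: DEL b): b (absent) -> (absent)
  event 2 (t=7: DEC c by 3): b unchanged
  event 3 (t=10: SET c = 13): b unchanged
  event 4 (t=15: DEC b by 8): b (absent) -> -8
  event 5 (t=24: DEL a): b unchanged
  event 6 (t=25: SET b = 38): b -8 -> 38
  event 7 (t=32: SET b = 24): b 38 -> 24
  event 8 (t=36: INC b by 8): b 24 -> 32
  event 9 (t=41: SET c = -8): b unchanged
Final: b = 32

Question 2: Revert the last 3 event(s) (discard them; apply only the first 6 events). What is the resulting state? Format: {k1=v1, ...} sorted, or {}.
Answer: {b=38, c=13}

Derivation:
Keep first 6 events (discard last 3):
  after event 1 (t=2: DEL b): {}
  after event 2 (t=7: DEC c by 3): {c=-3}
  after event 3 (t=10: SET c = 13): {c=13}
  after event 4 (t=15: DEC b by 8): {b=-8, c=13}
  after event 5 (t=24: DEL a): {b=-8, c=13}
  after event 6 (t=25: SET b = 38): {b=38, c=13}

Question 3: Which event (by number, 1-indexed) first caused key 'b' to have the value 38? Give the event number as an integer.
Answer: 6

Derivation:
Looking for first event where b becomes 38:
  event 4: b = -8
  event 5: b = -8
  event 6: b -8 -> 38  <-- first match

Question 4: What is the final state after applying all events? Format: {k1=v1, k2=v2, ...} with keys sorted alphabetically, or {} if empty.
Answer: {b=32, c=-8}

Derivation:
  after event 1 (t=2: DEL b): {}
  after event 2 (t=7: DEC c by 3): {c=-3}
  after event 3 (t=10: SET c = 13): {c=13}
  after event 4 (t=15: DEC b by 8): {b=-8, c=13}
  after event 5 (t=24: DEL a): {b=-8, c=13}
  after event 6 (t=25: SET b = 38): {b=38, c=13}
  after event 7 (t=32: SET b = 24): {b=24, c=13}
  after event 8 (t=36: INC b by 8): {b=32, c=13}
  after event 9 (t=41: SET c = -8): {b=32, c=-8}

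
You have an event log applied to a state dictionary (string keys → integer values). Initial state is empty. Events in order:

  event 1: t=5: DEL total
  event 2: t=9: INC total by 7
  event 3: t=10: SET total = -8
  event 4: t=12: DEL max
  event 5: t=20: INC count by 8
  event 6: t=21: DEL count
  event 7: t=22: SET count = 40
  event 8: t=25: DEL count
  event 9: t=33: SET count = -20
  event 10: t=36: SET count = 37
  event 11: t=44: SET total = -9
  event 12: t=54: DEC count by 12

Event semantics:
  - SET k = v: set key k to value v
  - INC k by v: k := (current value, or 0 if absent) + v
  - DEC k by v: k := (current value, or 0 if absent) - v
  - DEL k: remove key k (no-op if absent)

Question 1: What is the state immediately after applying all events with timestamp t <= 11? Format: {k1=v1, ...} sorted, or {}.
Answer: {total=-8}

Derivation:
Apply events with t <= 11 (3 events):
  after event 1 (t=5: DEL total): {}
  after event 2 (t=9: INC total by 7): {total=7}
  after event 3 (t=10: SET total = -8): {total=-8}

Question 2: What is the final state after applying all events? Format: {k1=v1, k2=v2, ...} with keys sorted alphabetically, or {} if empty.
  after event 1 (t=5: DEL total): {}
  after event 2 (t=9: INC total by 7): {total=7}
  after event 3 (t=10: SET total = -8): {total=-8}
  after event 4 (t=12: DEL max): {total=-8}
  after event 5 (t=20: INC count by 8): {count=8, total=-8}
  after event 6 (t=21: DEL count): {total=-8}
  after event 7 (t=22: SET count = 40): {count=40, total=-8}
  after event 8 (t=25: DEL count): {total=-8}
  after event 9 (t=33: SET count = -20): {count=-20, total=-8}
  after event 10 (t=36: SET count = 37): {count=37, total=-8}
  after event 11 (t=44: SET total = -9): {count=37, total=-9}
  after event 12 (t=54: DEC count by 12): {count=25, total=-9}

Answer: {count=25, total=-9}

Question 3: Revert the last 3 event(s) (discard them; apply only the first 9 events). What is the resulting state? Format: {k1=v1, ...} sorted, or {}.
Answer: {count=-20, total=-8}

Derivation:
Keep first 9 events (discard last 3):
  after event 1 (t=5: DEL total): {}
  after event 2 (t=9: INC total by 7): {total=7}
  after event 3 (t=10: SET total = -8): {total=-8}
  after event 4 (t=12: DEL max): {total=-8}
  after event 5 (t=20: INC count by 8): {count=8, total=-8}
  after event 6 (t=21: DEL count): {total=-8}
  after event 7 (t=22: SET count = 40): {count=40, total=-8}
  after event 8 (t=25: DEL count): {total=-8}
  after event 9 (t=33: SET count = -20): {count=-20, total=-8}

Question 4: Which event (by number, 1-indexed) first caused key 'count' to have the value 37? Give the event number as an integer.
Answer: 10

Derivation:
Looking for first event where count becomes 37:
  event 5: count = 8
  event 6: count = (absent)
  event 7: count = 40
  event 8: count = (absent)
  event 9: count = -20
  event 10: count -20 -> 37  <-- first match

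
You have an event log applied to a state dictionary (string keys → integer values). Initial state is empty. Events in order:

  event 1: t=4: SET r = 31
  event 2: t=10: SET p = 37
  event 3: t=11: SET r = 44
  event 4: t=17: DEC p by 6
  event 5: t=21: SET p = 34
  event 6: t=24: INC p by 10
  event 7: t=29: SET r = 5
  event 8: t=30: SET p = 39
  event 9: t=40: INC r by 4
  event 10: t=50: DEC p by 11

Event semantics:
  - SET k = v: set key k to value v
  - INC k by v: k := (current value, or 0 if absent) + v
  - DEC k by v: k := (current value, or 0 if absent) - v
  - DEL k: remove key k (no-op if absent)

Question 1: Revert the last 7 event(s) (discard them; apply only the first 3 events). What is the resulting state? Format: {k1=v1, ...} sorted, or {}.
Answer: {p=37, r=44}

Derivation:
Keep first 3 events (discard last 7):
  after event 1 (t=4: SET r = 31): {r=31}
  after event 2 (t=10: SET p = 37): {p=37, r=31}
  after event 3 (t=11: SET r = 44): {p=37, r=44}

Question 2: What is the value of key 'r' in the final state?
Answer: 9

Derivation:
Track key 'r' through all 10 events:
  event 1 (t=4: SET r = 31): r (absent) -> 31
  event 2 (t=10: SET p = 37): r unchanged
  event 3 (t=11: SET r = 44): r 31 -> 44
  event 4 (t=17: DEC p by 6): r unchanged
  event 5 (t=21: SET p = 34): r unchanged
  event 6 (t=24: INC p by 10): r unchanged
  event 7 (t=29: SET r = 5): r 44 -> 5
  event 8 (t=30: SET p = 39): r unchanged
  event 9 (t=40: INC r by 4): r 5 -> 9
  event 10 (t=50: DEC p by 11): r unchanged
Final: r = 9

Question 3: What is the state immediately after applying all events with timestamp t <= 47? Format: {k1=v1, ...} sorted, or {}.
Answer: {p=39, r=9}

Derivation:
Apply events with t <= 47 (9 events):
  after event 1 (t=4: SET r = 31): {r=31}
  after event 2 (t=10: SET p = 37): {p=37, r=31}
  after event 3 (t=11: SET r = 44): {p=37, r=44}
  after event 4 (t=17: DEC p by 6): {p=31, r=44}
  after event 5 (t=21: SET p = 34): {p=34, r=44}
  after event 6 (t=24: INC p by 10): {p=44, r=44}
  after event 7 (t=29: SET r = 5): {p=44, r=5}
  after event 8 (t=30: SET p = 39): {p=39, r=5}
  after event 9 (t=40: INC r by 4): {p=39, r=9}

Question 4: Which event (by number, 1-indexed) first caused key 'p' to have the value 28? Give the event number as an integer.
Answer: 10

Derivation:
Looking for first event where p becomes 28:
  event 2: p = 37
  event 3: p = 37
  event 4: p = 31
  event 5: p = 34
  event 6: p = 44
  event 7: p = 44
  event 8: p = 39
  event 9: p = 39
  event 10: p 39 -> 28  <-- first match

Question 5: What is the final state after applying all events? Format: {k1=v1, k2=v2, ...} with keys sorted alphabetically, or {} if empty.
  after event 1 (t=4: SET r = 31): {r=31}
  after event 2 (t=10: SET p = 37): {p=37, r=31}
  after event 3 (t=11: SET r = 44): {p=37, r=44}
  after event 4 (t=17: DEC p by 6): {p=31, r=44}
  after event 5 (t=21: SET p = 34): {p=34, r=44}
  after event 6 (t=24: INC p by 10): {p=44, r=44}
  after event 7 (t=29: SET r = 5): {p=44, r=5}
  after event 8 (t=30: SET p = 39): {p=39, r=5}
  after event 9 (t=40: INC r by 4): {p=39, r=9}
  after event 10 (t=50: DEC p by 11): {p=28, r=9}

Answer: {p=28, r=9}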